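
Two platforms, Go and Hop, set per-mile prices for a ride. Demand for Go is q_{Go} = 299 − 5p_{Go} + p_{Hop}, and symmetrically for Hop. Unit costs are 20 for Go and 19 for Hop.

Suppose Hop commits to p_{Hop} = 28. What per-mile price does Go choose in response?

42.7

Go's profit: π = (p_{Go} − 20)(299 − 5p_{Go} + p_{Hop}).
∂π/∂p_{Go} = 399 − 10p_{Go} + p_{Hop} = 0 ⇒ p_{Go} = 39.9 + 0.1p_{Hop}.
At p_{Hop} = 28: p_{Go} = 39.9 + 0.1·28 = 42.7.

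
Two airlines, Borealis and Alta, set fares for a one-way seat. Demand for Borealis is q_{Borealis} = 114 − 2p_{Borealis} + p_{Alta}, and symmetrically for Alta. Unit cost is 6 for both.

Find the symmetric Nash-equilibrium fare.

Borealis's profit: π = (p_{Borealis} − 6)(114 − 2p_{Borealis} + p_{Alta}).
∂π/∂p_{Borealis} = 126 − 4p_{Borealis} + p_{Alta} = 0 ⇒ p_{Borealis} = 31.5 + 0.25p_{Alta}.
Setting p_{Borealis} = p_{Alta} in the reaction function: p_{Borealis} = 31.5 + 0.25p_{Borealis}, so p_{Borealis} = 31.5 / 0.75 = 42.

42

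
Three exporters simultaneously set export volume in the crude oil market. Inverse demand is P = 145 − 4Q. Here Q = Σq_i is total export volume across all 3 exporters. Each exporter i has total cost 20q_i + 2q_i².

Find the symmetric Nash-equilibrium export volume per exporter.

6.25

A representative exporter's profit is π_i = q_i(145 − 4Q) − 20q_i − 2q_i², with Q = q_i + Σ_{j≠i} q_j.
First-order condition: 125 − 12q_i − 4Σ_{j≠i} q_j = 0.
Imposing symmetry (q_j = q for all j) turns Σ_{j≠i} q_j into 2q, so 125 = 20q and q = 6.25.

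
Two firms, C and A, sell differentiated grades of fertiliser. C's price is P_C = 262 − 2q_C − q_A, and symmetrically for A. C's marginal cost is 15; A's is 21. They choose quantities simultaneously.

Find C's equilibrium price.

Firm C's profit: π = q_C(262 − 2q_C − q_A) − 15q_C.
∂π/∂q_C = 247 − 4q_C − q_A = 0 ⇒ q_C = 61.75 − 0.25q_A.
Similarly q_A = 60.25 − 0.25q_C.
Plugging q_A into C's best response: q_C = 61.75 − 0.25(60.25 − 0.25q_C) ⇒ 0.9375q_C = 46.6875, so q_C = 49.8.
Then q_A = 60.25 − 0.25·49.8 = 47.8.
P_C = 262 − 2·49.8 − 47.8 = 114.6.

114.6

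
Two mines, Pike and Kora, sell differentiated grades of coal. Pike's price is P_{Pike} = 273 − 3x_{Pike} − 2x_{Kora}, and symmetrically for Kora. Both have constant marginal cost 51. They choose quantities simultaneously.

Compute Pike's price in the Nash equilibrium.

Mine Pike's profit: π = x_{Pike}(273 − 3x_{Pike} − 2x_{Kora}) − 51x_{Pike}.
∂π/∂x_{Pike} = 222 − 6x_{Pike} − 2x_{Kora} = 0 ⇒ x_{Pike} = 37 − (1/3)x_{Kora}.
Setting x_{Pike} = x_{Kora} in the reaction function: x_{Pike} = 37 − (1/3)x_{Pike}, so x_{Pike} = 37 / (4/3) = 27.75.
P_{Pike} = 273 − 3·27.75 − 2·27.75 = 134.25.

134.25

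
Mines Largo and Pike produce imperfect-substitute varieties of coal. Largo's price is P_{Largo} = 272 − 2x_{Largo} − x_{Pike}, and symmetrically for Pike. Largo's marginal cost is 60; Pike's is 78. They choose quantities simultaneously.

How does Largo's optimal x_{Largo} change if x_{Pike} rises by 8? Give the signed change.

-2

Mine Largo's profit: π = x_{Largo}(272 − 2x_{Largo} − x_{Pike}) − 60x_{Largo}.
∂π/∂x_{Largo} = 212 − 4x_{Largo} − x_{Pike} = 0 ⇒ x_{Largo} = 53 − 0.25x_{Pike}.
The reaction-function slope is −0.25, so an 8-unit rise in x_{Pike} moves x_{Largo} by −0.25 × 8 = −2. Largo's best response falls — the actions are strategic substitutes.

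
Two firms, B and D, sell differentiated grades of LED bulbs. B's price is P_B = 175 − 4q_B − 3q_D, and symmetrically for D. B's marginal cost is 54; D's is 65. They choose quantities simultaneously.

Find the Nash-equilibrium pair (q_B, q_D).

11.6, 9.4

Firm B's profit: π = q_B(175 − 4q_B − 3q_D) − 54q_B.
∂π/∂q_B = 121 − 8q_B − 3q_D = 0 ⇒ q_B = 15.125 − 0.375q_D.
Similarly q_D = 13.75 − 0.375q_B.
Plugging q_D into B's best response: q_B = 15.125 − 0.375(13.75 − 0.375q_B) ⇒ (55/64)q_B = 319/32, so q_B = 11.6.
Then q_D = 13.75 − 0.375·11.6 = 9.4.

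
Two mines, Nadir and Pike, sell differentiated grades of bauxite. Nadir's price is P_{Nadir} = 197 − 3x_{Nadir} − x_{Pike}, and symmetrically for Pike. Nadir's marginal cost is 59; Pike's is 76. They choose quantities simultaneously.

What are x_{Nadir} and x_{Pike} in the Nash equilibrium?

Mine Nadir's profit: π = x_{Nadir}(197 − 3x_{Nadir} − x_{Pike}) − 59x_{Nadir}.
∂π/∂x_{Nadir} = 138 − 6x_{Nadir} − x_{Pike} = 0 ⇒ x_{Nadir} = 23 − (1/6)x_{Pike}.
Similarly x_{Pike} = 121/6 − (1/6)x_{Nadir}.
Solving the two reaction functions simultaneously: (1 − (−1/6)(−1/6))x_{Nadir} = 23 − (1/6)·(121/6), so (35/36)x_{Nadir} = 707/36 and x_{Nadir} = 20.2.
Then x_{Pike} = 121/6 − (1/6)·20.2 = 16.8.

20.2, 16.8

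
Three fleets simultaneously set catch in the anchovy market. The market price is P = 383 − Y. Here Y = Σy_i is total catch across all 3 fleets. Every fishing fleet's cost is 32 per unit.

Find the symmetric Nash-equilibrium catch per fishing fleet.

87.75

A representative fishing fleet's profit is π_i = y_i(383 − Y) − 32y_i, with Y = y_i + Σ_{j≠i} y_j.
First-order condition: 351 − 2y_i − Σ_{j≠i} y_j = 0.
With identical fishing fleets, set every y_j = y: then 351 − 2y − 2y = 0, i.e. y = 351/4 = 87.75.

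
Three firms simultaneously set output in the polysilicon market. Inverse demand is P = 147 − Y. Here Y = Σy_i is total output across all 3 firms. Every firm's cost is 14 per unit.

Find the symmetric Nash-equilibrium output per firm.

A representative firm's profit is π_i = y_i(147 − Y) − 14y_i, with Y = y_i + Σ_{j≠i} y_j.
First-order condition: 133 − 2y_i − Σ_{j≠i} y_j = 0.
Imposing symmetry (y_j = y for all j) turns Σ_{j≠i} y_j into 2y, so 133 = 4y and y = 33.25.

33.25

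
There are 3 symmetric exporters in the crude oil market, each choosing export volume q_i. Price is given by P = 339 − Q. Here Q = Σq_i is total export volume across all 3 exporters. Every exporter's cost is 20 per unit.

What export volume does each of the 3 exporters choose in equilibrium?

A representative exporter's profit is π_i = q_i(339 − Q) − 20q_i, with Q = q_i + Σ_{j≠i} q_j.
First-order condition: 319 − 2q_i − Σ_{j≠i} q_j = 0.
In a symmetric equilibrium every exporter chooses the same q, so Σ_{j≠i} q_j = 2q. The condition becomes 319 − 4q = 0, giving q = 319/4 = 79.75.

79.75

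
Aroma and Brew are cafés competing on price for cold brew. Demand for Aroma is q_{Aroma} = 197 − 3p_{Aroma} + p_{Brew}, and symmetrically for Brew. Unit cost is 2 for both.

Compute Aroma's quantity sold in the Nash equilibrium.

115.8

Aroma's profit: π = (p_{Aroma} − 2)(197 − 3p_{Aroma} + p_{Brew}).
∂π/∂p_{Aroma} = 203 − 6p_{Aroma} + p_{Brew} = 0 ⇒ p_{Aroma} = 203/6 + (1/6)p_{Brew}.
Setting p_{Aroma} = p_{Brew} in the reaction function: p_{Aroma} = 203/6 + (1/6)p_{Aroma}, so p_{Aroma} = (203/6) / (5/6) = 40.6.
q_{Aroma} = 197 − 3·40.6 + 40.6 = 115.8.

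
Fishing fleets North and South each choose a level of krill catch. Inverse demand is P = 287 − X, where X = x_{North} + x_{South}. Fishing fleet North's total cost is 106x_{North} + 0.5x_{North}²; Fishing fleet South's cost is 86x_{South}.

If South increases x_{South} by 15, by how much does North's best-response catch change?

Fishing fleet North's profit: π = x_{North}(287 − (x_{North} + x_{South})) − 106x_{North} − 0.5x_{North}².
∂π/∂x_{North} = 181 − 3x_{North} − x_{South} = 0, so x_{North} = 181/3 − (1/3)x_{South}.
The reaction-function slope is −1/3, so a 15-unit rise in x_{South} moves x_{North} by −1/3 × 15 = −5. North's best response falls — the actions are strategic substitutes.

-5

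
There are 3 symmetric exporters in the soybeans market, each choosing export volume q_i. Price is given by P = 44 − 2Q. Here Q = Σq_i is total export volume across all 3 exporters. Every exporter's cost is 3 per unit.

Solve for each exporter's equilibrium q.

5.125

A representative exporter's profit is π_i = q_i(44 − 2Q) − 3q_i, with Q = q_i + Σ_{j≠i} q_j.
First-order condition: 41 − 4q_i − 2Σ_{j≠i} q_j = 0.
In a symmetric equilibrium every exporter chooses the same q, so Σ_{j≠i} q_j = 2q. The condition becomes 41 − 8q = 0, giving q = 41/8 = 5.125.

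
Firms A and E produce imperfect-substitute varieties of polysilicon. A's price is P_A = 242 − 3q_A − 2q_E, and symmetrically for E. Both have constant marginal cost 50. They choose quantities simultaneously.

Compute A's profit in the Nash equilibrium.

Firm A's profit: π = q_A(242 − 3q_A − 2q_E) − 50q_A.
∂π/∂q_A = 192 − 6q_A − 2q_E = 0 ⇒ q_A = 32 − (1/3)q_E.
Setting q_A = q_E in the reaction function: q_A = 32 − (1/3)q_A, so q_A = 32 / (4/3) = 24.
P_A = 242 − 3·24 − 2·24 = 122.
Profit = (122 − 50)·24 = 1728.

1728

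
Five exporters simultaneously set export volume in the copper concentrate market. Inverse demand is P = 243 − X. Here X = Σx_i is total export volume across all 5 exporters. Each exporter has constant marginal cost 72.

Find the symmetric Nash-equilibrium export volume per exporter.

28.5

A representative exporter's profit is π_i = x_i(243 − X) − 72x_i, with X = x_i + Σ_{j≠i} x_j.
First-order condition: 171 − 2x_i − Σ_{j≠i} x_j = 0.
Imposing symmetry (x_j = x for all j) turns Σ_{j≠i} x_j into 4x, so 171 = 6x and x = 28.5.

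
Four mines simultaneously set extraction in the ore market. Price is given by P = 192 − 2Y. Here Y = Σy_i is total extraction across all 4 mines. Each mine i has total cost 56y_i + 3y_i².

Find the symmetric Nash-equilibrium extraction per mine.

A representative mine's profit is π_i = y_i(192 − 2Y) − 56y_i − 3y_i², with Y = y_i + Σ_{j≠i} y_j.
First-order condition: 136 − 10y_i − 2Σ_{j≠i} y_j = 0.
In a symmetric equilibrium every mine chooses the same y, so Σ_{j≠i} y_j = 3y. The condition becomes 136 − 16y = 0, giving y = 136/16 = 8.5.

8.5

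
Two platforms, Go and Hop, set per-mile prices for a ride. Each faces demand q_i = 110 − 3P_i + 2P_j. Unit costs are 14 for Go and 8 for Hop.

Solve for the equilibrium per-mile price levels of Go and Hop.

36.875, 34.625

Go's profit: π = (P_{Go} − 14)(110 − 3P_{Go} + 2P_{Hop}).
∂π/∂P_{Go} = 152 − 6P_{Go} + 2P_{Hop} = 0 ⇒ P_{Go} = 76/3 + (1/3)P_{Hop}.
Similarly P_{Hop} = 67/3 + (1/3)P_{Go}.
Solving the two reaction functions simultaneously: (1 − (1/3)(1/3))P_{Go} = 76/3 + (1/3)·(67/3), so (8/9)P_{Go} = 295/9 and P_{Go} = 36.875.
Then P_{Hop} = 67/3 + (1/3)·36.875 = 34.625.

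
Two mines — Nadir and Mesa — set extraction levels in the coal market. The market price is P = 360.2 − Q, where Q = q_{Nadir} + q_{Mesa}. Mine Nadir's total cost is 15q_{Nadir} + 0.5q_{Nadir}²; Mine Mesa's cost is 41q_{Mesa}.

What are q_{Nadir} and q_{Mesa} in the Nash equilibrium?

74.24, 122.48

Mine Nadir's profit: π = q_{Nadir}(360.2 − (q_{Nadir} + q_{Mesa})) − 15q_{Nadir} − 0.5q_{Nadir}².
∂π/∂q_{Nadir} = 345.2 − 3q_{Nadir} − q_{Mesa} = 0, so q_{Nadir} = 1726/15 − (1/3)q_{Mesa}.
For Mesa: ∂π/∂q_{Mesa} = 319.2 − 2q_{Mesa} − q_{Nadir} = 0 ⇒ q_{Mesa} = 159.6 − 0.5q_{Nadir}.
Substituting the second reaction function into the first: q_{Nadir} = 1726/15 − (1/3)(159.6 − 0.5q_{Nadir}), which gives (5/6)q_{Nadir} = 928/15 ⇒ q_{Nadir} = 74.24.
Then q_{Mesa} = 159.6 − 0.5·74.24 = 122.48.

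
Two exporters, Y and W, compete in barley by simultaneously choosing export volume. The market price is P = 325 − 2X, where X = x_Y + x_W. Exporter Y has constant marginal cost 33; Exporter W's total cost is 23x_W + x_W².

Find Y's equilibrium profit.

6589.52

Exporter Y's profit: π = x_Y(325 − 2(x_Y + x_W)) − 33x_Y.
∂π/∂x_Y = 292 − 4x_Y − 2x_W = 0, so x_Y = 73 − 0.5x_W.
For W: ∂π/∂x_W = 302 − 6x_W − 2x_Y = 0 ⇒ x_W = 151/3 − (1/3)x_Y.
Solving the two reaction functions simultaneously: (1 − (−0.5)(−1/3))x_Y = 73 − 0.5·(151/3), so (5/6)x_Y = 287/6 and x_Y = 57.4.
Then x_W = 151/3 − (1/3)·57.4 = 31.2.
Price P = 325 − 2·88.6 = 147.8.
Y's profit: (147.8 − 33)·57.4 = 6589.52.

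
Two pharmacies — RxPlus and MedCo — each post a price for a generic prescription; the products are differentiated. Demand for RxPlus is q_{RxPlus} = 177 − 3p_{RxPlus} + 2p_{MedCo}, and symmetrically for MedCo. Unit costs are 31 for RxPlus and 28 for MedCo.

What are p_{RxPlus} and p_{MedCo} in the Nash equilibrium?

RxPlus's profit: π = (p_{RxPlus} − 31)(177 − 3p_{RxPlus} + 2p_{MedCo}).
∂π/∂p_{RxPlus} = 270 − 6p_{RxPlus} + 2p_{MedCo} = 0 ⇒ p_{RxPlus} = 45 + (1/3)p_{MedCo}.
Similarly p_{MedCo} = 43.5 + (1/3)p_{RxPlus}.
Plugging p_{MedCo} into RxPlus's best response: p_{RxPlus} = 45 + (1/3)(43.5 + (1/3)p_{RxPlus}) ⇒ (8/9)p_{RxPlus} = 59.5, so p_{RxPlus} = 66.9375.
Then p_{MedCo} = 43.5 + (1/3)·66.9375 = 65.8125.

66.9375, 65.8125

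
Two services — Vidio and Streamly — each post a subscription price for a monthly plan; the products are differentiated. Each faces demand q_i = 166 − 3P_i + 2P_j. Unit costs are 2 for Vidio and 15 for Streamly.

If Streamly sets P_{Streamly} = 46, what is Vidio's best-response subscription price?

Vidio's profit: π = (P_{Vidio} − 2)(166 − 3P_{Vidio} + 2P_{Streamly}).
∂π/∂P_{Vidio} = 172 − 6P_{Vidio} + 2P_{Streamly} = 0 ⇒ P_{Vidio} = 86/3 + (1/3)P_{Streamly}.
At P_{Streamly} = 46: P_{Vidio} = 86/3 + (1/3)·46 = 44.

44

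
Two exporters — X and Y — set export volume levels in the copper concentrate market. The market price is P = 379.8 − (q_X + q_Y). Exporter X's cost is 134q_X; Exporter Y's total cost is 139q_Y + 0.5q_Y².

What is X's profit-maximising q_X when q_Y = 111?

Exporter X's profit: π = q_X(379.8 − (q_X + q_Y)) − 134q_X.
∂π/∂q_X = 245.8 − 2q_X − q_Y = 0, so q_X = 122.9 − 0.5q_Y.
At q_Y = 111: q_X = 122.9 − 0.5·111 = 67.4.

67.4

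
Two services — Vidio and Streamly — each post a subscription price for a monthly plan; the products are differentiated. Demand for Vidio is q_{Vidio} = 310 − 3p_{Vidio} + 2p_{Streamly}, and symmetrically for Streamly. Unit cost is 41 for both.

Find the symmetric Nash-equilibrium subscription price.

Vidio's profit: π = (p_{Vidio} − 41)(310 − 3p_{Vidio} + 2p_{Streamly}).
∂π/∂p_{Vidio} = 433 − 6p_{Vidio} + 2p_{Streamly} = 0 ⇒ p_{Vidio} = 433/6 + (1/3)p_{Streamly}.
The game is symmetric, so in equilibrium p_{Streamly} = p_{Vidio}: the reaction function gives (2/3)p_{Vidio} = 433/6, hence p_{Vidio} = 108.25.

108.25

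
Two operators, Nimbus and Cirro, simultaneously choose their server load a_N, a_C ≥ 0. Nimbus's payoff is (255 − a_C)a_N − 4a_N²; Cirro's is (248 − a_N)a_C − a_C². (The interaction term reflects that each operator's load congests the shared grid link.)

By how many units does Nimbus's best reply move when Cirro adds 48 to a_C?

Expanding Nimbus's payoff: 255a_N − a_Ca_N − 4a_N².
∂π/∂a_N = 255 − a_C − 8a_N = 0, so a_N = 31.875 − 0.125a_C.
The reaction-function slope is −0.125, so a 48-unit rise in a_C moves a_N by −0.125 × 48 = −6. Nimbus's best response falls — the actions are strategic substitutes.

-6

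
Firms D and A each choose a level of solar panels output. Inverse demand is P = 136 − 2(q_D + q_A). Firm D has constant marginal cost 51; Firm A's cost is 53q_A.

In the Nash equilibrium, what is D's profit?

Firm D's profit: π = q_D(136 − 2(q_D + q_A)) − 51q_D.
∂π/∂q_D = 85 − 4q_D − 2q_A = 0, so q_D = 21.25 − 0.5q_A.
By the same steps for A: q_A = 20.75 − 0.5q_D.
Solving the two reaction functions simultaneously: (1 − (−0.5)(−0.5))q_D = 21.25 − 0.5·20.75, so 0.75q_D = 10.875 and q_D = 14.5.
Then q_A = 20.75 − 0.5·14.5 = 13.5.
Price P = 136 − 2·28 = 80.
D's profit: (80 − 51)·14.5 = 420.5.

420.5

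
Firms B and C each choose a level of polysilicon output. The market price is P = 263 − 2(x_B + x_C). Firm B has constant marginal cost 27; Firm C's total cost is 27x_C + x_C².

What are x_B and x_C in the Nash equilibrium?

Firm B's profit: π = x_B(263 − 2(x_B + x_C)) − 27x_B.
∂π/∂x_B = 236 − 4x_B − 2x_C = 0, so x_B = 59 − 0.5x_C.
For C: ∂π/∂x_C = 236 − 6x_C − 2x_B = 0 ⇒ x_C = 118/3 − (1/3)x_B.
Plugging x_C into B's best response: x_B = 59 − 0.5(118/3 − (1/3)x_B) ⇒ (5/6)x_B = 118/3, so x_B = 47.2.
Then x_C = 118/3 − (1/3)·47.2 = 23.6.

47.2, 23.6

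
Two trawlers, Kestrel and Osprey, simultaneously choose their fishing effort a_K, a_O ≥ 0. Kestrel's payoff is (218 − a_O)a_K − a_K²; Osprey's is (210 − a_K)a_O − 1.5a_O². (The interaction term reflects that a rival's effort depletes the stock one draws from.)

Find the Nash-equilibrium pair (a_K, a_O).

Expanding Kestrel's payoff: 218a_K − a_Oa_K − a_K².
∂π/∂a_K = 218 − a_O − 2a_K = 0, so a_K = 109 − 0.5a_O.
Likewise for Osprey: a_O = 70 − (1/3)a_K.
Substituting the second reaction function into the first: a_K = 109 − 0.5(70 − (1/3)a_K), which gives (5/6)a_K = 74 ⇒ a_K = 88.8.
Then a_O = 70 − (1/3)·88.8 = 40.4.

88.8, 40.4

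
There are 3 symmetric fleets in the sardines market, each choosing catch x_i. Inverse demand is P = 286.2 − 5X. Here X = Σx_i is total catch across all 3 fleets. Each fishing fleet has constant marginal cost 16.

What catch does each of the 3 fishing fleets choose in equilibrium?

A representative fishing fleet's profit is π_i = x_i(286.2 − 5X) − 16x_i, with X = x_i + Σ_{j≠i} x_j.
First-order condition: 270.2 − 10x_i − 5Σ_{j≠i} x_j = 0.
Imposing symmetry (x_j = x for all j) turns Σ_{j≠i} x_j into 2x, so 270.2 = 20x and x = 13.51.

13.51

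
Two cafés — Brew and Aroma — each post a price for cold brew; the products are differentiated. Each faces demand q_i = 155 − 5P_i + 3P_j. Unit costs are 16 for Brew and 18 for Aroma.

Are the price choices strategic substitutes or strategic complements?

Brew's profit: π = (P_{Brew} − 16)(155 − 5P_{Brew} + 3P_{Aroma}).
∂π/∂P_{Brew} = 235 − 10P_{Brew} + 3P_{Aroma} = 0 ⇒ P_{Brew} = 23.5 + 0.3P_{Aroma}.
The best-response slope dP_{Brew}/dP_{Aroma} = 0.3 > 0: the reaction function is upward-sloping, so the choices are strategic complements.

strategic complements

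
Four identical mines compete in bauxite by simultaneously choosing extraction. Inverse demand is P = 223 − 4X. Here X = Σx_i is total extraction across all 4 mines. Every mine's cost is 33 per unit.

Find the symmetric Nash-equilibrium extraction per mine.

9.5

A representative mine's profit is π_i = x_i(223 − 4X) − 33x_i, with X = x_i + Σ_{j≠i} x_j.
First-order condition: 190 − 8x_i − 4Σ_{j≠i} x_j = 0.
With identical mines, set every x_j = x: then 190 − 8x − 12x = 0, i.e. x = 190/20 = 9.5.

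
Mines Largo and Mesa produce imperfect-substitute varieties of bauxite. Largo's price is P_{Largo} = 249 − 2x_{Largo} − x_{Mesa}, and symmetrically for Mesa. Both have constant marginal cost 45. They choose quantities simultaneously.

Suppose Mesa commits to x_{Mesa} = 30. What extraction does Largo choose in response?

Mine Largo's profit: π = x_{Largo}(249 − 2x_{Largo} − x_{Mesa}) − 45x_{Largo}.
∂π/∂x_{Largo} = 204 − 4x_{Largo} − x_{Mesa} = 0 ⇒ x_{Largo} = 51 − 0.25x_{Mesa}.
At x_{Mesa} = 30: x_{Largo} = 51 − 0.25·30 = 43.5.

43.5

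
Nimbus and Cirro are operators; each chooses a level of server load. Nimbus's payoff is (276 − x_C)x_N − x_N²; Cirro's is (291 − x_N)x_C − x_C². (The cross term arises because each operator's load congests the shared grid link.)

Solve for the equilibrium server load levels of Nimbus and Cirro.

87, 102

Expanding Nimbus's payoff: 276x_N − x_Cx_N − x_N².
∂π/∂x_N = 276 − x_C − 2x_N = 0, so x_N = 138 − 0.5x_C.
Likewise for Cirro: x_C = 145.5 − 0.5x_N.
Solving the two reaction functions simultaneously: (1 − (−0.5)(−0.5))x_N = 138 − 0.5·145.5, so 0.75x_N = 65.25 and x_N = 87.
Then x_C = 145.5 − 0.5·87 = 102.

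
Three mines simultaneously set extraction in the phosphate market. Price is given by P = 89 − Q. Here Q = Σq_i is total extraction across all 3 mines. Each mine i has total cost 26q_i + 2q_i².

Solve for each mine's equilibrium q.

7.875

A representative mine's profit is π_i = q_i(89 − Q) − 26q_i − 2q_i², with Q = q_i + Σ_{j≠i} q_j.
First-order condition: 63 − 6q_i − Σ_{j≠i} q_j = 0.
With identical mines, set every q_j = q: then 63 − 6q − 2q = 0, i.e. q = 63/8 = 7.875.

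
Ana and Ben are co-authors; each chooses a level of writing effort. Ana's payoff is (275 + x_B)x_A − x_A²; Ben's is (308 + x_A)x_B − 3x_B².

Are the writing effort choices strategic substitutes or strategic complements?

Expanding Ana's payoff: 275x_A + x_Bx_A − x_A².
∂π/∂x_A = 275 + x_B − 2x_A = 0, so x_A = 137.5 + 0.5x_B.
The best-response slope dx_A/dx_B = 0.5 > 0: the reaction function is upward-sloping, so the choices are strategic complements.

strategic complements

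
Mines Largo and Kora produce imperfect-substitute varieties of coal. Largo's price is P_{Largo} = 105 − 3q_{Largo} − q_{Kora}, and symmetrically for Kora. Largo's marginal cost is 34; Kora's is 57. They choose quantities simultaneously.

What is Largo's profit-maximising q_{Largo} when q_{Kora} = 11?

Mine Largo's profit: π = q_{Largo}(105 − 3q_{Largo} − q_{Kora}) − 34q_{Largo}.
∂π/∂q_{Largo} = 71 − 6q_{Largo} − q_{Kora} = 0 ⇒ q_{Largo} = 71/6 − (1/6)q_{Kora}.
At q_{Kora} = 11: q_{Largo} = 71/6 − (1/6)·11 = 10.

10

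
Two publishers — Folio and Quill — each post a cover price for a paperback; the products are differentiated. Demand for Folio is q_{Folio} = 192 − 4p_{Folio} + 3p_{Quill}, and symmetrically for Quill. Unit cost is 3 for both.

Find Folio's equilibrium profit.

Folio's profit: π = (p_{Folio} − 3)(192 − 4p_{Folio} + 3p_{Quill}).
∂π/∂p_{Folio} = 204 − 8p_{Folio} + 3p_{Quill} = 0 ⇒ p_{Folio} = 25.5 + 0.375p_{Quill}.
The game is symmetric, so in equilibrium p_{Quill} = p_{Folio}: the reaction function gives 0.625p_{Folio} = 25.5, hence p_{Folio} = 40.8.
q_{Folio} = 192 − 4·40.8 + 3·40.8 = 151.2.
Profit = (40.8 − 3)·151.2 = 5715.36.

5715.36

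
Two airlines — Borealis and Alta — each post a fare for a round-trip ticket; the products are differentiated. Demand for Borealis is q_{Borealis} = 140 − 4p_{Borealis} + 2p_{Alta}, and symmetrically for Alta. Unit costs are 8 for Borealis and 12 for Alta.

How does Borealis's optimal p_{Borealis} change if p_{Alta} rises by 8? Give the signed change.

2

Borealis's profit: π = (p_{Borealis} − 8)(140 − 4p_{Borealis} + 2p_{Alta}).
∂π/∂p_{Borealis} = 172 − 8p_{Borealis} + 2p_{Alta} = 0 ⇒ p_{Borealis} = 21.5 + 0.25p_{Alta}.
The reaction-function slope is 0.25, so an 8-unit rise in p_{Alta} moves p_{Borealis} by 0.25 × 8 = 2. Borealis's best response rises — the actions are strategic complements.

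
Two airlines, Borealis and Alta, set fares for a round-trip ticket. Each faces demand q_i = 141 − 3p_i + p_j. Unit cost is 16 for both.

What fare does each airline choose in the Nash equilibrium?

Borealis's profit: π = (p_{Borealis} − 16)(141 − 3p_{Borealis} + p_{Alta}).
∂π/∂p_{Borealis} = 189 − 6p_{Borealis} + p_{Alta} = 0 ⇒ p_{Borealis} = 31.5 + (1/6)p_{Alta}.
By symmetry p_{Alta} = p_{Borealis}; substituting into the reaction function, (5/6)p_{Borealis} = 31.5 and p_{Borealis} = 37.8.

37.8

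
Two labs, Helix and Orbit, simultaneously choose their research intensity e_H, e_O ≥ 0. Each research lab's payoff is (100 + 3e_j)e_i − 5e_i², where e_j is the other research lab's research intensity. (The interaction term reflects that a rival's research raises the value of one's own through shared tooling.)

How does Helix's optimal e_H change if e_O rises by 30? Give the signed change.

9

Helix's payoff is (100 + 3e_O)e_H − 5e_H².
∂π/∂e_H = 100 + 3e_O − 10e_H = 0, so e_H = 10 + 0.3e_O.
The reaction-function slope is 0.3, so a 30-unit rise in e_O moves e_H by 0.3 × 30 = 9. Helix's best response rises — the actions are strategic complements.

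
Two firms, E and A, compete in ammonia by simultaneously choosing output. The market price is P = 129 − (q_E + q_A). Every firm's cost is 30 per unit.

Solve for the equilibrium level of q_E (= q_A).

33

Firm E's profit: π = q_E(129 − (q_E + q_A)) − 30q_E.
∂π/∂q_E = 99 − 2q_E − q_A = 0, so q_E = 49.5 − 0.5q_A.
Setting q_E = q_A in the reaction function: q_E = 49.5 − 0.5q_E, so q_E = 49.5 / 1.5 = 33.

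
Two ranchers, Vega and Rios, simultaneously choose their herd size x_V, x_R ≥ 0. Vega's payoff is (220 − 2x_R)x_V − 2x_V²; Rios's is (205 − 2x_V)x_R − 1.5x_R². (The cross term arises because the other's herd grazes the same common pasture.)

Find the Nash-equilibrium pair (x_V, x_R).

Expanding Vega's payoff: 220x_V − 2x_Rx_V − 2x_V².
∂π/∂x_V = 220 − 2x_R − 4x_V = 0, so x_V = 55 − 0.5x_R.
Likewise for Rios: x_R = 205/3 − (2/3)x_V.
Substituting the second reaction function into the first: x_V = 55 − 0.5(205/3 − (2/3)x_V), which gives (2/3)x_V = 125/6 ⇒ x_V = 31.25.
Then x_R = 205/3 − (2/3)·31.25 = 47.5.

31.25, 47.5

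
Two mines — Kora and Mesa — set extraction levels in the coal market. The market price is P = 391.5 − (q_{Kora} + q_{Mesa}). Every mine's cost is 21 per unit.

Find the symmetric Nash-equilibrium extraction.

Mine Kora's profit: π = q_{Kora}(391.5 − (q_{Kora} + q_{Mesa})) − 21q_{Kora}.
∂π/∂q_{Kora} = 370.5 − 2q_{Kora} − q_{Mesa} = 0, so q_{Kora} = 185.25 − 0.5q_{Mesa}.
By symmetry q_{Mesa} = q_{Kora}; substituting into the reaction function, 1.5q_{Kora} = 185.25 and q_{Kora} = 123.5.

123.5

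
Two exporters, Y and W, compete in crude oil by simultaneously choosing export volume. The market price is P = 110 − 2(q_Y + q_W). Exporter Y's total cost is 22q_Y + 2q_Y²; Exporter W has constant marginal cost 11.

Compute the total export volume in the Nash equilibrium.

27.5

Exporter Y's profit: π = q_Y(110 − 2(q_Y + q_W)) − 22q_Y − 2q_Y².
∂π/∂q_Y = 88 − 8q_Y − 2q_W = 0, so q_Y = 11 − 0.25q_W.
For W: ∂π/∂q_W = 99 − 4q_W − 2q_Y = 0 ⇒ q_W = 24.75 − 0.5q_Y.
Plugging q_W into Y's best response: q_Y = 11 − 0.25(24.75 − 0.5q_Y) ⇒ 0.875q_Y = 4.8125, so q_Y = 5.5.
Then q_W = 24.75 − 0.5·5.5 = 22.
Total export volume: 5.5 + 22 = 27.5.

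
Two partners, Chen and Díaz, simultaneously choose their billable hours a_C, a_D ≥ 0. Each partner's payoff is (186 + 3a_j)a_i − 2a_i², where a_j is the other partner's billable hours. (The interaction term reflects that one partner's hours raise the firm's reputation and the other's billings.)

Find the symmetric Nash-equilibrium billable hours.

186

Chen's payoff is (186 + 3a_D)a_C − 2a_C².
∂π/∂a_C = 186 + 3a_D − 4a_C = 0, so a_C = 46.5 + 0.75a_D.
The game is symmetric, so in equilibrium a_D = a_C: the reaction function gives 0.25a_C = 46.5, hence a_C = 186.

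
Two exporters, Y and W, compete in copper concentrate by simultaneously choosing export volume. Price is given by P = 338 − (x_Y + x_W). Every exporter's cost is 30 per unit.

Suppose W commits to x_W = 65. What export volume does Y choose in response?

121.5

Exporter Y's profit: π = x_Y(338 − (x_Y + x_W)) − 30x_Y.
∂π/∂x_Y = 308 − 2x_Y − x_W = 0, so x_Y = 154 − 0.5x_W.
At x_W = 65: x_Y = 154 − 0.5·65 = 121.5.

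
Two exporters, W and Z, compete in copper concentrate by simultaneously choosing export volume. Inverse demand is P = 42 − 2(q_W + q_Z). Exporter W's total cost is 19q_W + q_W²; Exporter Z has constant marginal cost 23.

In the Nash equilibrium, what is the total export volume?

6.1

Exporter W's profit: π = q_W(42 − 2(q_W + q_Z)) − 19q_W − q_W².
∂π/∂q_W = 23 − 6q_W − 2q_Z = 0, so q_W = 23/6 − (1/3)q_Z.
For Z: ∂π/∂q_Z = 19 − 4q_Z − 2q_W = 0 ⇒ q_Z = 4.75 − 0.5q_W.
Solving the two reaction functions simultaneously: (1 − (−1/3)(−0.5))q_W = 23/6 − (1/3)·4.75, so (5/6)q_W = 2.25 and q_W = 2.7.
Then q_Z = 4.75 − 0.5·2.7 = 3.4.
Total export volume: 2.7 + 3.4 = 6.1.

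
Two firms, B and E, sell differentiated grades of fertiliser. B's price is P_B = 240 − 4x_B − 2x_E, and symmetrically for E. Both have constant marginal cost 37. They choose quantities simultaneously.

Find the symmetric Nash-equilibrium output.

Firm B's profit: π = x_B(240 − 4x_B − 2x_E) − 37x_B.
∂π/∂x_B = 203 − 8x_B − 2x_E = 0 ⇒ x_B = 25.375 − 0.25x_E.
Setting x_B = x_E in the reaction function: x_B = 25.375 − 0.25x_B, so x_B = 25.375 / 1.25 = 20.3.

20.3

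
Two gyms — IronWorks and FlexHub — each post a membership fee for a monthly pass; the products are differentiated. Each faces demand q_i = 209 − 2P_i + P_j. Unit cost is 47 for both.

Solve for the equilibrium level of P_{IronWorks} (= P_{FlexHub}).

101

IronWorks's profit: π = (P_{IronWorks} − 47)(209 − 2P_{IronWorks} + P_{FlexHub}).
∂π/∂P_{IronWorks} = 303 − 4P_{IronWorks} + P_{FlexHub} = 0 ⇒ P_{IronWorks} = 75.75 + 0.25P_{FlexHub}.
The game is symmetric, so in equilibrium P_{FlexHub} = P_{IronWorks}: the reaction function gives 0.75P_{IronWorks} = 75.75, hence P_{IronWorks} = 101.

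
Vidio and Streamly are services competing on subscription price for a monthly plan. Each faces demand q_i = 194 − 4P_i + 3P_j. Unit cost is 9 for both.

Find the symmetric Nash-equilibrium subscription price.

Vidio's profit: π = (P_{Vidio} − 9)(194 − 4P_{Vidio} + 3P_{Streamly}).
∂π/∂P_{Vidio} = 230 − 8P_{Vidio} + 3P_{Streamly} = 0 ⇒ P_{Vidio} = 28.75 + 0.375P_{Streamly}.
The game is symmetric, so in equilibrium P_{Streamly} = P_{Vidio}: the reaction function gives 0.625P_{Vidio} = 28.75, hence P_{Vidio} = 46.

46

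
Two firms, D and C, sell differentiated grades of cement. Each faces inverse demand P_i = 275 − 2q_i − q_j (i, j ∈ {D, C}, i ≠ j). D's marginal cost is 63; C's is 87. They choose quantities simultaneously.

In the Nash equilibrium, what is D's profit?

3872

Firm D's profit: π = q_D(275 − 2q_D − q_C) − 63q_D.
∂π/∂q_D = 212 − 4q_D − q_C = 0 ⇒ q_D = 53 − 0.25q_C.
Similarly q_C = 47 − 0.25q_D.
Plugging q_C into D's best response: q_D = 53 − 0.25(47 − 0.25q_D) ⇒ 0.9375q_D = 41.25, so q_D = 44.
Then q_C = 47 − 0.25·44 = 36.
P_D = 275 − 2·44 − 36 = 151.
Profit = (151 − 63)·44 = 3872.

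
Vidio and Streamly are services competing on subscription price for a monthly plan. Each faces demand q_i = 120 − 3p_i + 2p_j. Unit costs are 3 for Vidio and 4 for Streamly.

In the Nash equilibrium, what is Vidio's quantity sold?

88.3125

Vidio's profit: π = (p_{Vidio} − 3)(120 − 3p_{Vidio} + 2p_{Streamly}).
∂π/∂p_{Vidio} = 129 − 6p_{Vidio} + 2p_{Streamly} = 0 ⇒ p_{Vidio} = 21.5 + (1/3)p_{Streamly}.
Similarly p_{Streamly} = 22 + (1/3)p_{Vidio}.
Plugging p_{Streamly} into Vidio's best response: p_{Vidio} = 21.5 + (1/3)(22 + (1/3)p_{Vidio}) ⇒ (8/9)p_{Vidio} = 173/6, so p_{Vidio} = 32.4375.
Then p_{Streamly} = 22 + (1/3)·32.4375 = 32.8125.
q_{Vidio} = 120 − 3·32.4375 + 2·32.8125 = 88.3125.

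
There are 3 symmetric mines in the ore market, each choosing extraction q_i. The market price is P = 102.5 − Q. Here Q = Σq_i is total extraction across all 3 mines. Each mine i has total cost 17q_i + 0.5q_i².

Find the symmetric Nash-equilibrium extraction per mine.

17.1

A representative mine's profit is π_i = q_i(102.5 − Q) − 17q_i − 0.5q_i², with Q = q_i + Σ_{j≠i} q_j.
First-order condition: 85.5 − 3q_i − Σ_{j≠i} q_j = 0.
With identical mines, set every q_j = q: then 85.5 − 3q − 2q = 0, i.e. q = 85.5/5 = 17.1.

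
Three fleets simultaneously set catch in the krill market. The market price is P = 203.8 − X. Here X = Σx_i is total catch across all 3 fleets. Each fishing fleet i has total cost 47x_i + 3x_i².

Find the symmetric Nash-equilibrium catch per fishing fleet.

A representative fishing fleet's profit is π_i = x_i(203.8 − X) − 47x_i − 3x_i², with X = x_i + Σ_{j≠i} x_j.
First-order condition: 156.8 − 8x_i − Σ_{j≠i} x_j = 0.
In a symmetric equilibrium every fishing fleet chooses the same x, so Σ_{j≠i} x_j = 2x. The condition becomes 156.8 − 10x = 0, giving x = 156.8/10 = 15.68.

15.68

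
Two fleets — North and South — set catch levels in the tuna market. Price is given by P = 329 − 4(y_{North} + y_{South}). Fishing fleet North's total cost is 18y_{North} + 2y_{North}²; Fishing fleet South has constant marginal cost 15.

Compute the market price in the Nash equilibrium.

141.2

Fishing fleet North's profit: π = y_{North}(329 − 4(y_{North} + y_{South})) − 18y_{North} − 2y_{North}².
∂π/∂y_{North} = 311 − 12y_{North} − 4y_{South} = 0, so y_{North} = 311/12 − (1/3)y_{South}.
For South: ∂π/∂y_{South} = 314 − 8y_{South} − 4y_{North} = 0 ⇒ y_{South} = 39.25 − 0.5y_{North}.
Substituting the second reaction function into the first: y_{North} = 311/12 − (1/3)(39.25 − 0.5y_{North}), which gives (5/6)y_{North} = 77/6 ⇒ y_{North} = 15.4.
Then y_{South} = 39.25 − 0.5·15.4 = 31.55.
Equilibrium price: P = 329 − 4·46.95 = 141.2.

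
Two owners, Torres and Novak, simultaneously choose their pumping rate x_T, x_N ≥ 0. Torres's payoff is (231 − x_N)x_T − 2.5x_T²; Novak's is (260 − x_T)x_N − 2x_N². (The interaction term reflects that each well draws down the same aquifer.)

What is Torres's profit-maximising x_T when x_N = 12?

Expanding Torres's payoff: 231x_T − x_Nx_T − 2.5x_T².
∂π/∂x_T = 231 − x_N − 5x_T = 0, so x_T = 46.2 − 0.2x_N.
At x_N = 12: x_T = 46.2 − 0.2·12 = 43.8.

43.8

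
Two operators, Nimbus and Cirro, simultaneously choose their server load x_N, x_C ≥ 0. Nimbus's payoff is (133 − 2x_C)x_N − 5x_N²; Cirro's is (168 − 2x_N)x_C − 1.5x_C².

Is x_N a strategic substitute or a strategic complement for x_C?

Expanding Nimbus's payoff: 133x_N − 2x_Cx_N − 5x_N².
∂π/∂x_N = 133 − 2x_C − 10x_N = 0, so x_N = 13.3 − 0.2x_C.
The best-response slope dx_N/dx_C = −0.2 < 0: the reaction function is downward-sloping, so the choices are strategic substitutes.

strategic substitutes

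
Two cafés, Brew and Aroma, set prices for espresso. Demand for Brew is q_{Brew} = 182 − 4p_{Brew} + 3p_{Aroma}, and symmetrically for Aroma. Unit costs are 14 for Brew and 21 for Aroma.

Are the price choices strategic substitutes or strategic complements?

strategic complements

Brew's profit: π = (p_{Brew} − 14)(182 − 4p_{Brew} + 3p_{Aroma}).
∂π/∂p_{Brew} = 238 − 8p_{Brew} + 3p_{Aroma} = 0 ⇒ p_{Brew} = 29.75 + 0.375p_{Aroma}.
The best-response slope dp_{Brew}/dp_{Aroma} = 0.375 > 0: the reaction function is upward-sloping, so the choices are strategic complements.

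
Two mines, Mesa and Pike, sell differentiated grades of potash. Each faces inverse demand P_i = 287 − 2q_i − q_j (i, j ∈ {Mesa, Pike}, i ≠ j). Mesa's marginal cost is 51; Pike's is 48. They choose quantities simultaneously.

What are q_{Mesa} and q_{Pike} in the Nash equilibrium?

Mine Mesa's profit: π = q_{Mesa}(287 − 2q_{Mesa} − q_{Pike}) − 51q_{Mesa}.
∂π/∂q_{Mesa} = 236 − 4q_{Mesa} − q_{Pike} = 0 ⇒ q_{Mesa} = 59 − 0.25q_{Pike}.
Similarly q_{Pike} = 59.75 − 0.25q_{Mesa}.
Substituting the second reaction function into the first: q_{Mesa} = 59 − 0.25(59.75 − 0.25q_{Mesa}), which gives 0.9375q_{Mesa} = 44.0625 ⇒ q_{Mesa} = 47.
Then q_{Pike} = 59.75 − 0.25·47 = 48.

47, 48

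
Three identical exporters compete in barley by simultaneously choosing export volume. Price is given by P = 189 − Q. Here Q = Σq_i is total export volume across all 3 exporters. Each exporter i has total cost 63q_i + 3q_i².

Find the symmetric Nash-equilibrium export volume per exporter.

12.6

A representative exporter's profit is π_i = q_i(189 − Q) − 63q_i − 3q_i², with Q = q_i + Σ_{j≠i} q_j.
First-order condition: 126 − 8q_i − Σ_{j≠i} q_j = 0.
Imposing symmetry (q_j = q for all j) turns Σ_{j≠i} q_j into 2q, so 126 = 10q and q = 12.6.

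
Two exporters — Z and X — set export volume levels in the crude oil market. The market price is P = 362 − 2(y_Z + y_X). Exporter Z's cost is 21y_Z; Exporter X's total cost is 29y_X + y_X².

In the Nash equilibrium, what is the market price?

Exporter Z's profit: π = y_Z(362 − 2(y_Z + y_X)) − 21y_Z.
∂π/∂y_Z = 341 − 4y_Z − 2y_X = 0, so y_Z = 85.25 − 0.5y_X.
For X: ∂π/∂y_X = 333 − 6y_X − 2y_Z = 0 ⇒ y_X = 55.5 − (1/3)y_Z.
Solving the two reaction functions simultaneously: (1 − (−0.5)(−1/3))y_Z = 85.25 − 0.5·55.5, so (5/6)y_Z = 57.5 and y_Z = 69.
Then y_X = 55.5 − (1/3)·69 = 32.5.
Equilibrium price: P = 362 − 2·101.5 = 159.

159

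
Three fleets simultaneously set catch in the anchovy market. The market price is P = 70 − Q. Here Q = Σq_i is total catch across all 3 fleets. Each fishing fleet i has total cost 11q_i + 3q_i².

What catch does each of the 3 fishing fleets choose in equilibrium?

5.9

A representative fishing fleet's profit is π_i = q_i(70 − Q) − 11q_i − 3q_i², with Q = q_i + Σ_{j≠i} q_j.
First-order condition: 59 − 8q_i − Σ_{j≠i} q_j = 0.
With identical fishing fleets, set every q_j = q: then 59 − 8q − 2q = 0, i.e. q = 59/10 = 5.9.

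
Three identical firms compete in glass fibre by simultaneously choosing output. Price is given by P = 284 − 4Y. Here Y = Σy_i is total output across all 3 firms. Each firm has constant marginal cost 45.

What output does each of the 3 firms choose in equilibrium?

A representative firm's profit is π_i = y_i(284 − 4Y) − 45y_i, with Y = y_i + Σ_{j≠i} y_j.
First-order condition: 239 − 8y_i − 4Σ_{j≠i} y_j = 0.
With identical firms, set every y_j = y: then 239 − 8y − 8y = 0, i.e. y = 239/16 = 14.9375.

14.9375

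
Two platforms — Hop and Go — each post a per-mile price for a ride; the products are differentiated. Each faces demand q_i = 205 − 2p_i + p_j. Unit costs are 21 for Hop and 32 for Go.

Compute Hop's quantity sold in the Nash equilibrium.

Hop's profit: π = (p_{Hop} − 21)(205 − 2p_{Hop} + p_{Go}).
∂π/∂p_{Hop} = 247 − 4p_{Hop} + p_{Go} = 0 ⇒ p_{Hop} = 61.75 + 0.25p_{Go}.
Similarly p_{Go} = 67.25 + 0.25p_{Hop}.
Solving the two reaction functions simultaneously: (1 − (0.25)(0.25))p_{Hop} = 61.75 + 0.25·67.25, so 0.9375p_{Hop} = 78.5625 and p_{Hop} = 83.8.
Then p_{Go} = 67.25 + 0.25·83.8 = 88.2.
q_{Hop} = 205 − 2·83.8 + 88.2 = 125.6.

125.6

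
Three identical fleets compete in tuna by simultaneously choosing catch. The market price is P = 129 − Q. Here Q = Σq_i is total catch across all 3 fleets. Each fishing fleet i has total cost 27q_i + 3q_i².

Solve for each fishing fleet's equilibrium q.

A representative fishing fleet's profit is π_i = q_i(129 − Q) − 27q_i − 3q_i², with Q = q_i + Σ_{j≠i} q_j.
First-order condition: 102 − 8q_i − Σ_{j≠i} q_j = 0.
With identical fishing fleets, set every q_j = q: then 102 − 8q − 2q = 0, i.e. q = 102/10 = 10.2.

10.2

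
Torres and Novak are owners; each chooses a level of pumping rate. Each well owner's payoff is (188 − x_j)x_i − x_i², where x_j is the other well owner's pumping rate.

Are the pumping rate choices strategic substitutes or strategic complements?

Torres's payoff is (188 − x_N)x_T − x_T².
∂π/∂x_T = 188 − x_N − 2x_T = 0, so x_T = 94 − 0.5x_N.
The best-response slope dx_T/dx_N = −0.5 < 0: the reaction function is downward-sloping, so the choices are strategic substitutes.

strategic substitutes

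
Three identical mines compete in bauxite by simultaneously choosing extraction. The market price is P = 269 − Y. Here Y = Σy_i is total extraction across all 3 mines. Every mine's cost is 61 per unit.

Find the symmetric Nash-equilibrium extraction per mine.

A representative mine's profit is π_i = y_i(269 − Y) − 61y_i, with Y = y_i + Σ_{j≠i} y_j.
First-order condition: 208 − 2y_i − Σ_{j≠i} y_j = 0.
With identical mines, set every y_j = y: then 208 − 2y − 2y = 0, i.e. y = 208/4 = 52.

52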